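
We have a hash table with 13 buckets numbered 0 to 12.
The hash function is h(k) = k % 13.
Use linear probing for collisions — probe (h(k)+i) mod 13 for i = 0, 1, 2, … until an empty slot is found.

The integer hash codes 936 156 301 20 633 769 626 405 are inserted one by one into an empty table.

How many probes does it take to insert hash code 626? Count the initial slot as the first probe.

3

936 hashes to 0; slot 0 is free → place at 0.
156 hashes to 0; 0 taken → place at 1.
301 hashes to 2; slot 2 is free → place at 2.
20 hashes to 7; slot 7 is free → place at 7.
633 hashes to 9; slot 9 is free → place at 9.
769 hashes to 2; 2 taken → place at 3.
626 hashes to 2; 2,3 taken → place at 4.
405 hashes to 2; 2,3,4 taken → place at 5.
Table: [936, 156, 301, 769, 626, 405, —, 20, —, 633, —, —, —]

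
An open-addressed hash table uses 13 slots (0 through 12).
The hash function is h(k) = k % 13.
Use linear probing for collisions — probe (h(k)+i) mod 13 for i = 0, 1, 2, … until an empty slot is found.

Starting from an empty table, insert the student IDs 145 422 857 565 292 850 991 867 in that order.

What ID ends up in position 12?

857

145 hashes to 2; slot 2 is free → place at 2.
422 hashes to 6; slot 6 is free → place at 6.
857 hashes to 12; slot 12 is free → place at 12.
565 hashes to 6; 6 taken → place at 7.
292 hashes to 6; 6,7 taken → place at 8.
850 hashes to 5; slot 5 is free → place at 5.
991 hashes to 3; slot 3 is free → place at 3.
867 hashes to 9; slot 9 is free → place at 9.
Table: [-, -, 145, 991, -, 850, 422, 565, 292, 867, -, -, 857]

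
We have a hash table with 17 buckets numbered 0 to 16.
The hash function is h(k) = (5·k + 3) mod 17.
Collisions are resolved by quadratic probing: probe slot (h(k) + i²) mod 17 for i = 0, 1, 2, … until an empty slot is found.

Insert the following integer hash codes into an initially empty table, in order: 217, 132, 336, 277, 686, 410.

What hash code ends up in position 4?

Insert 217: h=0, slot 0 empty → index 0.
Insert 132: h=0, slot 0 occupied → index 1.
Insert 336: h=0, slots 0,1 occupied → index 4.
Insert 277: h=11, slot 11 empty → index 11.
Insert 686: h=16, slot 16 empty → index 16.
Insert 410: h=13, slot 13 empty → index 13.
Table: [217, 132, ∅, ∅, 336, ∅, ∅, ∅, ∅, ∅, ∅, 277, ∅, 410, ∅, ∅, 686]

336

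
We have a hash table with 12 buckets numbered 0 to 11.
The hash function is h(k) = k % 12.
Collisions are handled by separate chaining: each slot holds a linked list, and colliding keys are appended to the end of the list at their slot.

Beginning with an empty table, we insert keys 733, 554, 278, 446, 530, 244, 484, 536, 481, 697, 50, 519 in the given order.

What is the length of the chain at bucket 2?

5

Insert 733: h=1, bucket 1 empty → new chain.
Insert 554: h=2, bucket 2 empty → new chain.
Insert 278: h=2, bucket 2 nonempty → append to chain.
Insert 446: h=2, bucket 2 nonempty → append to chain.
Insert 530: h=2, bucket 2 nonempty → append to chain.
Insert 244: h=4, bucket 4 empty → new chain.
Insert 484: h=4, bucket 4 nonempty → append to chain.
Insert 536: h=8, bucket 8 empty → new chain.
Insert 481: h=1, bucket 1 nonempty → append to chain.
Insert 697: h=1, bucket 1 nonempty → append to chain.
Insert 50: h=2, bucket 2 nonempty → append to chain.
Insert 519: h=3, bucket 3 empty → new chain.
Final buckets:
0: .
1: 733 -> 481 -> 697
2: 554 -> 278 -> 446 -> 530 -> 50
3: 519
4: 244 -> 484
5: .
6: .
7: .
8: 536
9: .
10: .
11: .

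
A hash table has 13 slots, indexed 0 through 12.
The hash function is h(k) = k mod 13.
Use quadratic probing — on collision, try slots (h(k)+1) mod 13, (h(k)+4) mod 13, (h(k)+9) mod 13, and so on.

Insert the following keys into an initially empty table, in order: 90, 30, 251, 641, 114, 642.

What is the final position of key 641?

8

90: h=12 -> slot 12
30: h=4 -> slot 4
251: h=4, probe 4,5 -> slot 5
641: h=4, probe 4,5,8 -> slot 8
114: h=10 -> slot 10
642: h=5, probe 5,6 -> slot 6
Table: [-, -, -, -, 30, 251, 642, -, 641, -, 114, -, 90]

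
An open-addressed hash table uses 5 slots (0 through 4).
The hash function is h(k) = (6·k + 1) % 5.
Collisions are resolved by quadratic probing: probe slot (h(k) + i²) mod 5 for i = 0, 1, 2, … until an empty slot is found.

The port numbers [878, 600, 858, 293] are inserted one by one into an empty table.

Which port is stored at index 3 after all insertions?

293

Insert 878: h=4, slot 4 empty => index 4.
Insert 600: h=1, slot 1 empty => index 1.
Insert 858: h=4, slot 4 occupied => index 0.
Insert 293: h=4, slots 4,0 occupied => index 3.
Table: [858, 600, ∅, 293, 878]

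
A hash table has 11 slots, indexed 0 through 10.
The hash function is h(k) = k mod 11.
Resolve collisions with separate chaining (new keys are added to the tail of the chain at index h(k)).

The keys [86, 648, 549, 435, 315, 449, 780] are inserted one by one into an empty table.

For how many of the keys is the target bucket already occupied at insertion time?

Insert 86: h=9, bucket 9 empty → new chain.
Insert 648: h=10, bucket 10 empty → new chain.
Insert 549: h=10, bucket 10 nonempty → append to chain.
Insert 435: h=6, bucket 6 empty → new chain.
Insert 315: h=7, bucket 7 empty → new chain.
Insert 449: h=9, bucket 9 nonempty → append to chain.
Insert 780: h=10, bucket 10 nonempty → append to chain.
Final buckets:
0: —
1: —
2: —
3: —
4: —
5: —
6: 435
7: 315
8: —
9: 86 -> 449
10: 648 -> 549 -> 780

3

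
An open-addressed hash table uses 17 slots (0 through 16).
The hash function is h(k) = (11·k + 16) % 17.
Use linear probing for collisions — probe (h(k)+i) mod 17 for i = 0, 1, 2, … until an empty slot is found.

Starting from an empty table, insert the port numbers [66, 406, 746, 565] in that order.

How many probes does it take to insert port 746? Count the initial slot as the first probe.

3

66 hashes to 11; slot 11 is free -> place at 11.
406 hashes to 11; 11 taken -> place at 12.
746 hashes to 11; 11,12 taken -> place at 13.
565 hashes to 9; slot 9 is free -> place at 9.
Table: [_, _, _, _, _, _, _, _, _, 565, _, 66, 406, 746, _, _, _]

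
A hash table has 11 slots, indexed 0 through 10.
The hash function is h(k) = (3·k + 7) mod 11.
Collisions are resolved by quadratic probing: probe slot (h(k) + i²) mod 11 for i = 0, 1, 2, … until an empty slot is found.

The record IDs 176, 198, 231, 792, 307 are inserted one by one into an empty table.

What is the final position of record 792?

5

Insert 176: h=7, slot 7 empty -> index 7.
Insert 198: h=7, slot 7 occupied -> index 8.
Insert 231: h=7, slots 7,8 occupied -> index 0.
Insert 792: h=7, slots 7,8,0 occupied -> index 5.
Insert 307: h=4, slot 4 empty -> index 4.
Table: [231, ∅, ∅, ∅, 307, 792, ∅, 176, 198, ∅, ∅]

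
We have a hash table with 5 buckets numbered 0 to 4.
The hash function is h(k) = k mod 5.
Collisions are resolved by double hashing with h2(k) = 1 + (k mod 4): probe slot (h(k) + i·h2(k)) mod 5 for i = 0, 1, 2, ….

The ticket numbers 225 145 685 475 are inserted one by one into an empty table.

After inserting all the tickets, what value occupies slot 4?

685

225: h=0 -> slot 0
145: h=0, h2=2, probe 0,2 -> slot 2
685: h=0, h2=2, probe 0,2,4 -> slot 4
475: h=0, h2=4, probe 0,4,3 -> slot 3
Table: [225, _, 145, 475, 685]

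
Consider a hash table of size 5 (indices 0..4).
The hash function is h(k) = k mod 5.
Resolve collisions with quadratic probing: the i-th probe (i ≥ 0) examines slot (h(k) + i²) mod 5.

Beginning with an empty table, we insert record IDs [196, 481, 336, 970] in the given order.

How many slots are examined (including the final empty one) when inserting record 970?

3

196: h=1 => slot 1
481: h=1, probe 1,2 => slot 2
336: h=1, probe 1,2,0 => slot 0
970: h=0, probe 0,1,4 => slot 4
Table: [336, 196, 481, ∅, 970]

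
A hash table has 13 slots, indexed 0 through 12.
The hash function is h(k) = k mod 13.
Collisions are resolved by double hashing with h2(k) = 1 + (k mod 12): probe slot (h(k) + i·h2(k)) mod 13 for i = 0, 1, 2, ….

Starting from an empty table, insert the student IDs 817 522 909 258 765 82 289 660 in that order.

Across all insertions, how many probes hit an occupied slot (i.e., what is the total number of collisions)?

2

Insert 817: h=11, slot 11 empty => index 11.
Insert 522: h=2, slot 2 empty => index 2.
Insert 909: h=12, slot 12 empty => index 12.
Insert 258: h=11, h2=7, slot 11 occupied => index 5.
Insert 765: h=11, h2=10, slot 11 occupied => index 8.
Insert 82: h=4, slot 4 empty => index 4.
Insert 289: h=3, slot 3 empty => index 3.
Insert 660: h=10, slot 10 empty => index 10.
Table: [., ., 522, 289, 82, 258, ., ., 765, ., 660, 817, 909]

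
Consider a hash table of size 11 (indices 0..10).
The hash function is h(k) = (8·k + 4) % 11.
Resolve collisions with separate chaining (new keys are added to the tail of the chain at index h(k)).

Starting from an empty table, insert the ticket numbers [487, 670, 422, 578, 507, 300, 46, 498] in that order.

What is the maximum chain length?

3

Insert 487: h=6, bucket 6 empty → new chain.
Insert 670: h=7, bucket 7 empty → new chain.
Insert 422: h=3, bucket 3 empty → new chain.
Insert 578: h=8, bucket 8 empty → new chain.
Insert 507: h=1, bucket 1 empty → new chain.
Insert 300: h=6, bucket 6 nonempty → append to chain.
Insert 46: h=9, bucket 9 empty → new chain.
Insert 498: h=6, bucket 6 nonempty → append to chain.
Final buckets:
0: —
1: 507
2: —
3: 422
4: —
5: —
6: 487 -> 300 -> 498
7: 670
8: 578
9: 46
10: —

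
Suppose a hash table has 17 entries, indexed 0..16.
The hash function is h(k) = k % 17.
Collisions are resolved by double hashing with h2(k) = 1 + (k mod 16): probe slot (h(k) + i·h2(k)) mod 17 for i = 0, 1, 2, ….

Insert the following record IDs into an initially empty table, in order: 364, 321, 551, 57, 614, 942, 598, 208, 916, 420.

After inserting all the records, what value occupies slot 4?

208

364 hashes to 7; slot 7 is free -> place at 7.
321 hashes to 15; slot 15 is free -> place at 15.
551 hashes to 7, h2=8; 7,15 taken -> place at 6.
57 hashes to 6, h2=10; 6 taken -> place at 16.
614 hashes to 2; slot 2 is free -> place at 2.
942 hashes to 7, h2=15; 7 taken -> place at 5.
598 hashes to 3; slot 3 is free -> place at 3.
208 hashes to 4; slot 4 is free -> place at 4.
916 hashes to 15, h2=5; 15,3 taken -> place at 8.
420 hashes to 12; slot 12 is free -> place at 12.
Table: [., ., 614, 598, 208, 942, 551, 364, 916, ., ., ., 420, ., ., 321, 57]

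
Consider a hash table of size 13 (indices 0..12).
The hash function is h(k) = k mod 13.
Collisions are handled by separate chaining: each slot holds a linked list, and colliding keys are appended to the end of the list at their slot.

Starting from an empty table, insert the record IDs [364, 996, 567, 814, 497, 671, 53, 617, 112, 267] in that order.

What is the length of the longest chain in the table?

Insert 364: h=0, bucket 0 empty → new chain.
Insert 996: h=8, bucket 8 empty → new chain.
Insert 567: h=8, bucket 8 nonempty → append to chain.
Insert 814: h=8, bucket 8 nonempty → append to chain.
Insert 497: h=3, bucket 3 empty → new chain.
Insert 671: h=8, bucket 8 nonempty → append to chain.
Insert 53: h=1, bucket 1 empty → new chain.
Insert 617: h=6, bucket 6 empty → new chain.
Insert 112: h=8, bucket 8 nonempty → append to chain.
Insert 267: h=7, bucket 7 empty → new chain.
Final buckets:
0: 364
1: 53
2: .
3: 497
4: .
5: .
6: 617
7: 267
8: 996 -> 567 -> 814 -> 671 -> 112
9: .
10: .
11: .
12: .

5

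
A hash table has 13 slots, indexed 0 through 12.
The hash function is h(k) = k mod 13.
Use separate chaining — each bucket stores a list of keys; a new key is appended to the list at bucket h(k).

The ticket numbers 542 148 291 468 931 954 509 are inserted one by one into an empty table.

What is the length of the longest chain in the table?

3

542 -> bucket 9
148 -> bucket 5
291 -> bucket 5 (collision)
468 -> bucket 0
931 -> bucket 8
954 -> bucket 5 (collision)
509 -> bucket 2
Final buckets:
0: 468
1: .
2: 509
3: .
4: .
5: 148 -> 291 -> 954
6: .
7: .
8: 931
9: 542
10: .
11: .
12: .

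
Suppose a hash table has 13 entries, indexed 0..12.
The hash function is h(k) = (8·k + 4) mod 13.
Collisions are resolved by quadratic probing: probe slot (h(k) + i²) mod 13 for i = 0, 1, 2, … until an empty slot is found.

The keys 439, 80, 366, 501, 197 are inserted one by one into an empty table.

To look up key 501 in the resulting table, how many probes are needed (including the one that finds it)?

439 hashes to 6; slot 6 is free -> place at 6.
80 hashes to 7; slot 7 is free -> place at 7.
366 hashes to 7; 7 taken -> place at 8.
501 hashes to 8; 8 taken -> place at 9.
197 hashes to 7; 7,8 taken -> place at 11.
Table: [-, -, -, -, -, -, 439, 80, 366, 501, -, 197, -]
Lookup 501: h=8, probe 8,9 → found at 9.

2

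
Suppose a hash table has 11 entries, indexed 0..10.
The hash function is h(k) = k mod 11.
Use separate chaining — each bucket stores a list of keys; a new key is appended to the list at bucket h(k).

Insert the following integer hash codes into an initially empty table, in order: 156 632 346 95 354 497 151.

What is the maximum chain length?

Insert 156: h=2, bucket 2 empty -> new chain.
Insert 632: h=5, bucket 5 empty -> new chain.
Insert 346: h=5, bucket 5 nonempty -> append to chain.
Insert 95: h=7, bucket 7 empty -> new chain.
Insert 354: h=2, bucket 2 nonempty -> append to chain.
Insert 497: h=2, bucket 2 nonempty -> append to chain.
Insert 151: h=8, bucket 8 empty -> new chain.
Final buckets:
0: .
1: .
2: 156 -> 354 -> 497
3: .
4: .
5: 632 -> 346
6: .
7: 95
8: 151
9: .
10: .

3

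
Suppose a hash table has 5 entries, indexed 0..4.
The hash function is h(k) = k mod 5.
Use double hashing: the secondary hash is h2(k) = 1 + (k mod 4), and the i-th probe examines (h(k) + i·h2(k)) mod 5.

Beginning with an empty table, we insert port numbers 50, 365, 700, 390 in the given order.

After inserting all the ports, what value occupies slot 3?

50: h=0 => slot 0
365: h=0, h2=2, probe 0,2 => slot 2
700: h=0, h2=1, probe 0,1 => slot 1
390: h=0, h2=3, probe 0,3 => slot 3
Table: [50, 700, 365, 390, .]

390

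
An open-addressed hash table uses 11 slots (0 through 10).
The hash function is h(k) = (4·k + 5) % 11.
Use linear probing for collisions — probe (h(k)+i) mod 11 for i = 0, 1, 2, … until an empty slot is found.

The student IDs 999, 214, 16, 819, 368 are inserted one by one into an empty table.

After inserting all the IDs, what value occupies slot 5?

999 hashes to 8; slot 8 is free => place at 8.
214 hashes to 3; slot 3 is free => place at 3.
16 hashes to 3; 3 taken => place at 4.
819 hashes to 3; 3,4 taken => place at 5.
368 hashes to 3; 3,4,5 taken => place at 6.
Table: [—, —, —, 214, 16, 819, 368, —, 999, —, —]

819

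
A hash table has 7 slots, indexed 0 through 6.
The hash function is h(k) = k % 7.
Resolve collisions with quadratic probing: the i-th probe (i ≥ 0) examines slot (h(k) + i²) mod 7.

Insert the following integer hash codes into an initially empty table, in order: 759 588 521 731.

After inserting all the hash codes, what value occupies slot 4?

759 hashes to 3; slot 3 is free → place at 3.
588 hashes to 0; slot 0 is free → place at 0.
521 hashes to 3; 3 taken → place at 4.
731 hashes to 3; 3,4,0 taken → place at 5.
Table: [588, ., ., 759, 521, 731, .]

521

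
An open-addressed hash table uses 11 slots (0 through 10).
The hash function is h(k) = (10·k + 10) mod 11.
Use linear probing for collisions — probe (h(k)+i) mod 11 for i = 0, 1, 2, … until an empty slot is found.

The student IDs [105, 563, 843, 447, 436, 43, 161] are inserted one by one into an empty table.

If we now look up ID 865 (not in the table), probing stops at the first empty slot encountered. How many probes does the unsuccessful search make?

7

Insert 105: h=4, slot 4 empty => index 4.
Insert 563: h=8, slot 8 empty => index 8.
Insert 843: h=3, slot 3 empty => index 3.
Insert 447: h=3, slots 3,4 occupied => index 5.
Insert 436: h=3, slots 3,4,5 occupied => index 6.
Insert 43: h=0, slot 0 empty => index 0.
Insert 161: h=3, slots 3,4,5,6 occupied => index 7.
Table: [43, ., ., 843, 105, 447, 436, 161, 563, ., .]
Lookup 865: h=3, probe 3,4,5,6,7,8,9 → slot 9 empty, not found.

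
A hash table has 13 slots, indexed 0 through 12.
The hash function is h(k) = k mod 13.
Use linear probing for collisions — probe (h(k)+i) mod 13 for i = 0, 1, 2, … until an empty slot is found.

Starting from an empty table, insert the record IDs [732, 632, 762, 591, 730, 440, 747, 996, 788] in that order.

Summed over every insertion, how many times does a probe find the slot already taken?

Insert 732: h=4, slot 4 empty => index 4.
Insert 632: h=8, slot 8 empty => index 8.
Insert 762: h=8, slot 8 occupied => index 9.
Insert 591: h=6, slot 6 empty => index 6.
Insert 730: h=2, slot 2 empty => index 2.
Insert 440: h=11, slot 11 empty => index 11.
Insert 747: h=6, slot 6 occupied => index 7.
Insert 996: h=8, slots 8,9 occupied => index 10.
Insert 788: h=8, slots 8,9,10,11 occupied => index 12.
Table: [∅, ∅, 730, ∅, 732, ∅, 591, 747, 632, 762, 996, 440, 788]

8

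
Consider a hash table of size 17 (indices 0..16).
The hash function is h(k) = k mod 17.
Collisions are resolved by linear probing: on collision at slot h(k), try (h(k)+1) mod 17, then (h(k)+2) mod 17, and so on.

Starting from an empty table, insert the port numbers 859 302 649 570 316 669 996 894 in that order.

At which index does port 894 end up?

Insert 859: h=9, slot 9 empty -> index 9.
Insert 302: h=13, slot 13 empty -> index 13.
Insert 649: h=3, slot 3 empty -> index 3.
Insert 570: h=9, slot 9 occupied -> index 10.
Insert 316: h=10, slot 10 occupied -> index 11.
Insert 669: h=6, slot 6 empty -> index 6.
Insert 996: h=10, slots 10,11 occupied -> index 12.
Insert 894: h=10, slots 10,11,12,13 occupied -> index 14.
Table: [—, —, —, 649, —, —, 669, —, —, 859, 570, 316, 996, 302, 894, —, —]

14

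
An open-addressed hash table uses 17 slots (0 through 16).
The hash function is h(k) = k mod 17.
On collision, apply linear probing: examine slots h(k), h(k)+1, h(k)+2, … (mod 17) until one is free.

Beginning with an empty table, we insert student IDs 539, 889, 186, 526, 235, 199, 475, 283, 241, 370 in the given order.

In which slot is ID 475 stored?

539: h=12 → slot 12
889: h=5 → slot 5
186: h=16 → slot 16
526: h=16, probe 16,0 → slot 0
235: h=14 → slot 14
199: h=12, probe 12,13 → slot 13
475: h=16, probe 16,0,1 → slot 1
283: h=11 → slot 11
241: h=3 → slot 3
370: h=13, probe 13,14,15 → slot 15
Table: [526, 475, ., 241, ., 889, ., ., ., ., ., 283, 539, 199, 235, 370, 186]

1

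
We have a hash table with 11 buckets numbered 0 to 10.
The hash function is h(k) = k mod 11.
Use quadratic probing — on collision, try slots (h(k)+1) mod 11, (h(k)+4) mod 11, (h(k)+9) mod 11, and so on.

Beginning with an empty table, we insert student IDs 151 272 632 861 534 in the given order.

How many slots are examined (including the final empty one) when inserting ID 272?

2

151 hashes to 8; slot 8 is free => place at 8.
272 hashes to 8; 8 taken => place at 9.
632 hashes to 5; slot 5 is free => place at 5.
861 hashes to 3; slot 3 is free => place at 3.
534 hashes to 6; slot 6 is free => place at 6.
Table: [-, -, -, 861, -, 632, 534, -, 151, 272, -]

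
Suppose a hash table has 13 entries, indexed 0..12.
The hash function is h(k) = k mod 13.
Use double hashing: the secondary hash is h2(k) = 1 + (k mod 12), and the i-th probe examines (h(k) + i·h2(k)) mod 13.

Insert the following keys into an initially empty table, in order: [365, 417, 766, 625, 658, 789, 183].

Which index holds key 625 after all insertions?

365: h=1 -> slot 1
417: h=1, h2=10, probe 1,11 -> slot 11
766: h=12 -> slot 12
625: h=1, h2=2, probe 1,3 -> slot 3
658: h=8 -> slot 8
789: h=9 -> slot 9
183: h=1, h2=4, probe 1,5 -> slot 5
Table: [∅, 365, ∅, 625, ∅, 183, ∅, ∅, 658, 789, ∅, 417, 766]

3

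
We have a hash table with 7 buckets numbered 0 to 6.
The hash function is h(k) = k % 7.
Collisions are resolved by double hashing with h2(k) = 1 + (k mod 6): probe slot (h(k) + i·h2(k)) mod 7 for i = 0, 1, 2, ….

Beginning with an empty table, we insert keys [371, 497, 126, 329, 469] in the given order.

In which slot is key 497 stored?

Insert 371: h=0, slot 0 empty → index 0.
Insert 497: h=0, h2=6, slot 0 occupied → index 6.
Insert 126: h=0, h2=1, slot 0 occupied → index 1.
Insert 329: h=0, h2=6, slots 0,6 occupied → index 5.
Insert 469: h=0, h2=2, slot 0 occupied → index 2.
Table: [371, 126, 469, _, _, 329, 497]

6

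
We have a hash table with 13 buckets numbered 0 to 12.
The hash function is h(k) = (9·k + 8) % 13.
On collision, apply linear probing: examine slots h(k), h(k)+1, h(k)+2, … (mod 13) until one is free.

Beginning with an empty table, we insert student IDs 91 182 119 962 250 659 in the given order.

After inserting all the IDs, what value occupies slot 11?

91: h=8 → slot 8
182: h=8, probe 8,9 → slot 9
119: h=0 → slot 0
962: h=8, probe 8,9,10 → slot 10
250: h=9, probe 9,10,11 → slot 11
659: h=11, probe 11,12 → slot 12
Table: [119, —, —, —, —, —, —, —, 91, 182, 962, 250, 659]

250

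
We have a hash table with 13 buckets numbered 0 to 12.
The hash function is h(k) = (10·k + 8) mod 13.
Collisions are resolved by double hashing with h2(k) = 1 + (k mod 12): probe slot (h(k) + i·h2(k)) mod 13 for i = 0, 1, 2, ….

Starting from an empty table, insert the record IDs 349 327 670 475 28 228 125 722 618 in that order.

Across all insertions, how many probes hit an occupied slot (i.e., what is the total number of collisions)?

349: h=1 -> slot 1
327: h=2 -> slot 2
670: h=0 -> slot 0
475: h=0, h2=8, probe 0,8 -> slot 8
28: h=2, h2=5, probe 2,7 -> slot 7
228: h=0, h2=1, probe 0,1,2,3 -> slot 3
125: h=10 -> slot 10
722: h=0, h2=3, probe 0,3,6 -> slot 6
618: h=0, h2=7, probe 0,7,1,8,2,9 -> slot 9
Table: [670, 349, 327, 228, —, —, 722, 28, 475, 618, 125, —, —]

12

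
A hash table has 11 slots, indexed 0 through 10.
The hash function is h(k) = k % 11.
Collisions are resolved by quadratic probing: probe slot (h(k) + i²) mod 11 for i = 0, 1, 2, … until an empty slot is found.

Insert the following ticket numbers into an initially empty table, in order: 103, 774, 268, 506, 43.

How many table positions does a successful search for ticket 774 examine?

103: h=4 => slot 4
774: h=4, probe 4,5 => slot 5
268: h=4, probe 4,5,8 => slot 8
506: h=0 => slot 0
43: h=10 => slot 10
Table: [506, ∅, ∅, ∅, 103, 774, ∅, ∅, 268, ∅, 43]
Lookup 774: h=4, probe 4,5 → found at 5.

2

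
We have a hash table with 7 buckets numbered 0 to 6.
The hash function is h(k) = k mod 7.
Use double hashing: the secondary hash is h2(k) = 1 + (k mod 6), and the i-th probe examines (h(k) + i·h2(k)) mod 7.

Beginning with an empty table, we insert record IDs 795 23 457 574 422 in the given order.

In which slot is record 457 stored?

6

795: h=4 → slot 4
23: h=2 → slot 2
457: h=2, h2=2, probe 2,4,6 → slot 6
574: h=0 → slot 0
422: h=2, h2=3, probe 2,5 → slot 5
Table: [574, ., 23, ., 795, 422, 457]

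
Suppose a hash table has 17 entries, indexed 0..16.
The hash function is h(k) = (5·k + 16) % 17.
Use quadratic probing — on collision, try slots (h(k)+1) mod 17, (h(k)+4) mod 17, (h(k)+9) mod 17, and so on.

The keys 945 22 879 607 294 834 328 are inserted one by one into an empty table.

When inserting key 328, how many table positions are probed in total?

4

945 hashes to 15; slot 15 is free → place at 15.
22 hashes to 7; slot 7 is free → place at 7.
879 hashes to 8; slot 8 is free → place at 8.
607 hashes to 8; 8 taken → place at 9.
294 hashes to 7; 7,8 taken → place at 11.
834 hashes to 4; slot 4 is free → place at 4.
328 hashes to 7; 7,8,11 taken → place at 16.
Table: [_, _, _, _, 834, _, _, 22, 879, 607, _, 294, _, _, _, 945, 328]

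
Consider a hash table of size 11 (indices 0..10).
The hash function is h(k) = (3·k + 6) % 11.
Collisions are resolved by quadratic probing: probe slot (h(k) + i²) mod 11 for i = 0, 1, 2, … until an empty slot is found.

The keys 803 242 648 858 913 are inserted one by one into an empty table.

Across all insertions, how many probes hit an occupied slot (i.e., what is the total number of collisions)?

6

Insert 803: h=6, slot 6 empty => index 6.
Insert 242: h=6, slot 6 occupied => index 7.
Insert 648: h=3, slot 3 empty => index 3.
Insert 858: h=6, slots 6,7 occupied => index 10.
Insert 913: h=6, slots 6,7,10 occupied => index 4.
Table: [—, —, —, 648, 913, —, 803, 242, —, —, 858]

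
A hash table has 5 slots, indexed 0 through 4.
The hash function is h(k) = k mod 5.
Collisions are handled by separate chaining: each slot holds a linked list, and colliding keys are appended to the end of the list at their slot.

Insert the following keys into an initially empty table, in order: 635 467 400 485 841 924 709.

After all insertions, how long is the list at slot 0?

3

Insert 635: h=0, bucket 0 empty -> new chain.
Insert 467: h=2, bucket 2 empty -> new chain.
Insert 400: h=0, bucket 0 nonempty -> append to chain.
Insert 485: h=0, bucket 0 nonempty -> append to chain.
Insert 841: h=1, bucket 1 empty -> new chain.
Insert 924: h=4, bucket 4 empty -> new chain.
Insert 709: h=4, bucket 4 nonempty -> append to chain.
Final buckets:
0: 635 -> 400 -> 485
1: 841
2: 467
3: .
4: 924 -> 709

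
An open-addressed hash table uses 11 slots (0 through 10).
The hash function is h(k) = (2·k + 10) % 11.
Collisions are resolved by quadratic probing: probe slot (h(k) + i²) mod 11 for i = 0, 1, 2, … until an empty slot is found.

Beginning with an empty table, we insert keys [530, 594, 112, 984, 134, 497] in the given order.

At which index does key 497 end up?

530 hashes to 3; slot 3 is free -> place at 3.
594 hashes to 10; slot 10 is free -> place at 10.
112 hashes to 3; 3 taken -> place at 4.
984 hashes to 9; slot 9 is free -> place at 9.
134 hashes to 3; 3,4 taken -> place at 7.
497 hashes to 3; 3,4,7 taken -> place at 1.
Table: [∅, 497, ∅, 530, 112, ∅, ∅, 134, ∅, 984, 594]

1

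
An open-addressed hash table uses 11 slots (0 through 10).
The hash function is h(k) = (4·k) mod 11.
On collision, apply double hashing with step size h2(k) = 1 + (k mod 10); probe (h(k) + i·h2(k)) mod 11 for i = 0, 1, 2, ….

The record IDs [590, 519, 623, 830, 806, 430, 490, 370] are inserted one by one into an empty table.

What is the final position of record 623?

Insert 590: h=6, slot 6 empty → index 6.
Insert 519: h=8, slot 8 empty → index 8.
Insert 623: h=6, h2=4, slot 6 occupied → index 10.
Insert 830: h=9, slot 9 empty → index 9.
Insert 806: h=1, slot 1 empty → index 1.
Insert 430: h=4, slot 4 empty → index 4.
Insert 490: h=2, slot 2 empty → index 2.
Insert 370: h=6, h2=1, slot 6 occupied → index 7.
Table: [-, 806, 490, -, 430, -, 590, 370, 519, 830, 623]

10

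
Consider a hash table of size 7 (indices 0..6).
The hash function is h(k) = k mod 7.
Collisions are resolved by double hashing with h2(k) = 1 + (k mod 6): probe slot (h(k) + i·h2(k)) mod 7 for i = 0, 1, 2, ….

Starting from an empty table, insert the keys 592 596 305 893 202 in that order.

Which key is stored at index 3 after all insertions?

592 hashes to 4; slot 4 is free -> place at 4.
596 hashes to 1; slot 1 is free -> place at 1.
305 hashes to 4, h2=6; 4 taken -> place at 3.
893 hashes to 4, h2=6; 4,3 taken -> place at 2.
202 hashes to 6; slot 6 is free -> place at 6.
Table: [-, 596, 893, 305, 592, -, 202]

305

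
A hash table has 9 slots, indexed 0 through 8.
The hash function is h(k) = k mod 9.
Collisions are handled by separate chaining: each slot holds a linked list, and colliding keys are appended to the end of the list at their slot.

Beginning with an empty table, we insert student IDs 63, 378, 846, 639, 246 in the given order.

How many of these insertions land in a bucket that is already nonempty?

Insert 63: h=0, bucket 0 empty → new chain.
Insert 378: h=0, bucket 0 nonempty → append to chain.
Insert 846: h=0, bucket 0 nonempty → append to chain.
Insert 639: h=0, bucket 0 nonempty → append to chain.
Insert 246: h=3, bucket 3 empty → new chain.
Final buckets:
0: 63 -> 378 -> 846 -> 639
1: —
2: —
3: 246
4: —
5: —
6: —
7: —
8: —

3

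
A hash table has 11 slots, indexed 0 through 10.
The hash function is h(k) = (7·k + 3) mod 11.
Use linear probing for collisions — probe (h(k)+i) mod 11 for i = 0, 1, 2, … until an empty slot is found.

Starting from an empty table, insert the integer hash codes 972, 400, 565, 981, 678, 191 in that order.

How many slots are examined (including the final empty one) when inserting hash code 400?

2

Insert 972: h=9, slot 9 empty → index 9.
Insert 400: h=9, slot 9 occupied → index 10.
Insert 565: h=9, slots 9,10 occupied → index 0.
Insert 981: h=6, slot 6 empty → index 6.
Insert 678: h=8, slot 8 empty → index 8.
Insert 191: h=9, slots 9,10,0 occupied → index 1.
Table: [565, 191, ∅, ∅, ∅, ∅, 981, ∅, 678, 972, 400]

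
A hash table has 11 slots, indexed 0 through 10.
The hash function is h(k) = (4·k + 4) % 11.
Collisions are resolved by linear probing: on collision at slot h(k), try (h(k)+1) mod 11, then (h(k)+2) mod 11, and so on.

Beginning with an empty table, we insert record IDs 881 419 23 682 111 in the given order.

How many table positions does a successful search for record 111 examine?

Insert 881: h=8, slot 8 empty → index 8.
Insert 419: h=8, slot 8 occupied → index 9.
Insert 23: h=8, slots 8,9 occupied → index 10.
Insert 682: h=4, slot 4 empty → index 4.
Insert 111: h=8, slots 8,9,10 occupied → index 0.
Table: [111, —, —, —, 682, —, —, —, 881, 419, 23]
Lookup 111: h=8, probe 8,9,10,0 → found at 0.

4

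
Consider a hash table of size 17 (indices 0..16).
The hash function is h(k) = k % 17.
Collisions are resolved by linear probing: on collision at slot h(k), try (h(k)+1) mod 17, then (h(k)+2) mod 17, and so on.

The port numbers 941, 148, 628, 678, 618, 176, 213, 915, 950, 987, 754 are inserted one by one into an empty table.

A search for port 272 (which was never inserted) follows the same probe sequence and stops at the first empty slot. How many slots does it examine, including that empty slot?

941: h=6 => slot 6
148: h=12 => slot 12
628: h=16 => slot 16
678: h=15 => slot 15
618: h=6, probe 6,7 => slot 7
176: h=6, probe 6,7,8 => slot 8
213: h=9 => slot 9
915: h=14 => slot 14
950: h=15, probe 15,16,0 => slot 0
987: h=1 => slot 1
754: h=6, probe 6,7,8,9,10 => slot 10
Table: [950, 987, ., ., ., ., 941, 618, 176, 213, 754, ., 148, ., 915, 678, 628]
Lookup 272: h=0, probe 0,1,2 → slot 2 empty, not found.

3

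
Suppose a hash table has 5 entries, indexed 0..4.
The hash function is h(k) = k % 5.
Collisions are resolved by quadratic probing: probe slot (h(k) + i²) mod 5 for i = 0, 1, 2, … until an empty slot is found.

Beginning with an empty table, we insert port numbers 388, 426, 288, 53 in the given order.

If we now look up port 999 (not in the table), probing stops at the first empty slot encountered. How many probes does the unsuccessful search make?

Insert 388: h=3, slot 3 empty => index 3.
Insert 426: h=1, slot 1 empty => index 1.
Insert 288: h=3, slot 3 occupied => index 4.
Insert 53: h=3, slots 3,4 occupied => index 2.
Table: [_, 426, 53, 388, 288]
Lookup 999: h=4, probe 4,0 → slot 0 empty, not found.

2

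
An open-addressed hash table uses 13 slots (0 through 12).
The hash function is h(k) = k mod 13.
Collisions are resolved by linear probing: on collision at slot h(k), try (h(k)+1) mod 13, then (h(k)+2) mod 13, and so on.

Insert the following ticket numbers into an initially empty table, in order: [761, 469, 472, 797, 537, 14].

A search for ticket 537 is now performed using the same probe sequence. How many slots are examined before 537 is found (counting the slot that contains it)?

3

Insert 761: h=7, slot 7 empty -> index 7.
Insert 469: h=1, slot 1 empty -> index 1.
Insert 472: h=4, slot 4 empty -> index 4.
Insert 797: h=4, slot 4 occupied -> index 5.
Insert 537: h=4, slots 4,5 occupied -> index 6.
Insert 14: h=1, slot 1 occupied -> index 2.
Table: [-, 469, 14, -, 472, 797, 537, 761, -, -, -, -, -]
Lookup 537: h=4, probe 4,5,6 → found at 6.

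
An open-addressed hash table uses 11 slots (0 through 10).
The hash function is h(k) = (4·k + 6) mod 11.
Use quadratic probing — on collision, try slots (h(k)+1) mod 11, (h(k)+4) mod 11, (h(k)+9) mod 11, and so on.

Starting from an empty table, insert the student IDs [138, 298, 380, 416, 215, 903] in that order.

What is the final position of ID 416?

Insert 138: h=8, slot 8 empty -> index 8.
Insert 298: h=10, slot 10 empty -> index 10.
Insert 380: h=8, slot 8 occupied -> index 9.
Insert 416: h=9, slots 9,10 occupied -> index 2.
Insert 215: h=8, slots 8,9 occupied -> index 1.
Insert 903: h=10, slot 10 occupied -> index 0.
Table: [903, 215, 416, ., ., ., ., ., 138, 380, 298]

2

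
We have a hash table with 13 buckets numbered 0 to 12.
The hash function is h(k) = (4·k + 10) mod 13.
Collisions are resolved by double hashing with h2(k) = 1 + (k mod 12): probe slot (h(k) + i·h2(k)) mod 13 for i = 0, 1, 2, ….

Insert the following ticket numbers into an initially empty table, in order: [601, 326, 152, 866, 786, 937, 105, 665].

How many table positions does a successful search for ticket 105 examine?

601 hashes to 9; slot 9 is free → place at 9.
326 hashes to 1; slot 1 is free → place at 1.
152 hashes to 7; slot 7 is free → place at 7.
866 hashes to 3; slot 3 is free → place at 3.
786 hashes to 8; slot 8 is free → place at 8.
937 hashes to 1, h2=2; 1,3 taken → place at 5.
105 hashes to 1, h2=10; 1 taken → place at 11.
665 hashes to 5, h2=6; 5,11 taken → place at 4.
Table: [_, 326, _, 866, 665, 937, _, 152, 786, 601, _, 105, _]
Lookup 105: h=1, h2=10, probe 1,11 → found at 11.

2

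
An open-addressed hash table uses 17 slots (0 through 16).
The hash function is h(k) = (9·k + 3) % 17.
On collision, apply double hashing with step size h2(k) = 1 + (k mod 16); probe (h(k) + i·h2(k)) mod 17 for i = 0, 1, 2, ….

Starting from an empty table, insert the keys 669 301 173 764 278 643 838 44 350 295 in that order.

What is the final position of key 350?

Insert 669: h=6, slot 6 empty => index 6.
Insert 301: h=9, slot 9 empty => index 9.
Insert 173: h=13, slot 13 empty => index 13.
Insert 764: h=11, slot 11 empty => index 11.
Insert 278: h=6, h2=7, slots 6,13 occupied => index 3.
Insert 643: h=10, slot 10 empty => index 10.
Insert 838: h=14, slot 14 empty => index 14.
Insert 44: h=8, slot 8 empty => index 8.
Insert 350: h=8, h2=15, slots 8,6 occupied => index 4.
Insert 295: h=6, h2=8, slots 6,14 occupied => index 5.
Table: [_, _, _, 278, 350, 295, 669, _, 44, 301, 643, 764, _, 173, 838, _, _]

4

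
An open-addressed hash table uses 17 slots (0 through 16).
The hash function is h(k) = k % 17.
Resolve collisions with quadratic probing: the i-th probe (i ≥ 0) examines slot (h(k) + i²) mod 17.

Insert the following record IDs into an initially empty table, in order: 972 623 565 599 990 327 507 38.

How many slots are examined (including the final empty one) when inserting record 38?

6

Insert 972: h=3, slot 3 empty → index 3.
Insert 623: h=11, slot 11 empty → index 11.
Insert 565: h=4, slot 4 empty → index 4.
Insert 599: h=4, slot 4 occupied → index 5.
Insert 990: h=4, slots 4,5 occupied → index 8.
Insert 327: h=4, slots 4,5,8 occupied → index 13.
Insert 507: h=14, slot 14 empty → index 14.
Insert 38: h=4, slots 4,5,8,13,3 occupied → index 12.
Table: [-, -, -, 972, 565, 599, -, -, 990, -, -, 623, 38, 327, 507, -, -]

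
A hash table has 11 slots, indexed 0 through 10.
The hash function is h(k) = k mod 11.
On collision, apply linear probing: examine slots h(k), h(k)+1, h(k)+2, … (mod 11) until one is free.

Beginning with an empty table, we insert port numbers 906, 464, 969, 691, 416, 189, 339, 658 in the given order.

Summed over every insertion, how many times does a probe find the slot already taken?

11

906 hashes to 4; slot 4 is free -> place at 4.
464 hashes to 2; slot 2 is free -> place at 2.
969 hashes to 1; slot 1 is free -> place at 1.
691 hashes to 9; slot 9 is free -> place at 9.
416 hashes to 9; 9 taken -> place at 10.
189 hashes to 2; 2 taken -> place at 3.
339 hashes to 9; 9,10 taken -> place at 0.
658 hashes to 9; 9,10,0,1,2,3,4 taken -> place at 5.
Table: [339, 969, 464, 189, 906, 658, —, —, —, 691, 416]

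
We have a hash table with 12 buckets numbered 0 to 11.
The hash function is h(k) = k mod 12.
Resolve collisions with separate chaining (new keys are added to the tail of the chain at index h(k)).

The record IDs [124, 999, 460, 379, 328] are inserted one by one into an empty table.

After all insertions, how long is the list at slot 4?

3

124 -> bucket 4
999 -> bucket 3
460 -> bucket 4 (collision)
379 -> bucket 7
328 -> bucket 4 (collision)
Final buckets:
0: -
1: -
2: -
3: 999
4: 124 -> 460 -> 328
5: -
6: -
7: 379
8: -
9: -
10: -
11: -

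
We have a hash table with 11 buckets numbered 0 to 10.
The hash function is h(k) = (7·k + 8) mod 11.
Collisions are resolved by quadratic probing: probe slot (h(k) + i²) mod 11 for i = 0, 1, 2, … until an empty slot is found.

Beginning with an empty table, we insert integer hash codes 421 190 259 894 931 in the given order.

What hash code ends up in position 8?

190

Insert 421: h=7, slot 7 empty -> index 7.
Insert 190: h=7, slot 7 occupied -> index 8.
Insert 259: h=6, slot 6 empty -> index 6.
Insert 894: h=7, slots 7,8 occupied -> index 0.
Insert 931: h=2, slot 2 empty -> index 2.
Table: [894, _, 931, _, _, _, 259, 421, 190, _, _]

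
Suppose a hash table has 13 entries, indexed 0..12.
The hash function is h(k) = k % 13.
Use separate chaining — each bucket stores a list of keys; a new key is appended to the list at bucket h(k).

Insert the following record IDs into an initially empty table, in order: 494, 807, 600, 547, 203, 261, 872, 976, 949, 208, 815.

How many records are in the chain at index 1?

Insert 494: h=0, bucket 0 empty -> new chain.
Insert 807: h=1, bucket 1 empty -> new chain.
Insert 600: h=2, bucket 2 empty -> new chain.
Insert 547: h=1, bucket 1 nonempty -> append to chain.
Insert 203: h=8, bucket 8 empty -> new chain.
Insert 261: h=1, bucket 1 nonempty -> append to chain.
Insert 872: h=1, bucket 1 nonempty -> append to chain.
Insert 976: h=1, bucket 1 nonempty -> append to chain.
Insert 949: h=0, bucket 0 nonempty -> append to chain.
Insert 208: h=0, bucket 0 nonempty -> append to chain.
Insert 815: h=9, bucket 9 empty -> new chain.
Final buckets:
0: 494 -> 949 -> 208
1: 807 -> 547 -> 261 -> 872 -> 976
2: 600
3: ∅
4: ∅
5: ∅
6: ∅
7: ∅
8: 203
9: 815
10: ∅
11: ∅
12: ∅

5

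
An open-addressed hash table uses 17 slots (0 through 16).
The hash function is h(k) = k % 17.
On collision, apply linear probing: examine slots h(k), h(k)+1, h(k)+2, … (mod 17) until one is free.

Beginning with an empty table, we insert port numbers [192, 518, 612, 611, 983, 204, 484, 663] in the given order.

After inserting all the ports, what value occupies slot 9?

192: h=5 => slot 5
518: h=8 => slot 8
612: h=0 => slot 0
611: h=16 => slot 16
983: h=14 => slot 14
204: h=0, probe 0,1 => slot 1
484: h=8, probe 8,9 => slot 9
663: h=0, probe 0,1,2 => slot 2
Table: [612, 204, 663, ., ., 192, ., ., 518, 484, ., ., ., ., 983, ., 611]

484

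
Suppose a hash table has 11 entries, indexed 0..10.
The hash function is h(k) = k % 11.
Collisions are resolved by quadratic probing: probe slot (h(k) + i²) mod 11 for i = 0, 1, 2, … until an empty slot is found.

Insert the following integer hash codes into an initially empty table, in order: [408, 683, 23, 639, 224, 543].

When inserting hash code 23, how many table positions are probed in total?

3

408 hashes to 1; slot 1 is free → place at 1.
683 hashes to 1; 1 taken → place at 2.
23 hashes to 1; 1,2 taken → place at 5.
639 hashes to 1; 1,2,5 taken → place at 10.
224 hashes to 4; slot 4 is free → place at 4.
543 hashes to 4; 4,5 taken → place at 8.
Table: [-, 408, 683, -, 224, 23, -, -, 543, -, 639]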